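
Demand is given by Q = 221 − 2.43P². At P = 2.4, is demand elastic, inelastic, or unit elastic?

At P = 2.4, Q = 207.0032.
dQ/dP = −2·2.43·P = −11.664.
Point elasticity E = (dQ/dP)·(P/Q) = -11.664 × 2.4/207.0032 ≈ -0.135.
|E| ≈ 0.135 < 1, so demand is inelastic.

inelastic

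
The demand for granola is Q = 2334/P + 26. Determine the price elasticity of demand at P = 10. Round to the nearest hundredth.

-0.90

At P = 10, Q = 259.4.
dQ/dP = −2334/P² = −23.34.
Point elasticity E = (dQ/dP)·(P/Q) = -23.34 × 10/259.4 ≈ -0.90.
|E| < 1, so demand is inelastic at this price.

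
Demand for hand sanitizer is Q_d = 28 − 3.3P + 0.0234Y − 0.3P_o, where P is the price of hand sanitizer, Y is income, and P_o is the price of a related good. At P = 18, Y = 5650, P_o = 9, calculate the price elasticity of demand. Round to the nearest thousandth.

At the given point, Q_d = 28 − 3.3(18) + 0.0234(5650) − 0.3(9) = 28 − 59.4 + 132.21 − 2.7 = 98.11.
∂Q_d/∂P = −3.3, so E_p = (−3.3)·(18/98.11) ≈ -0.605.
|E_p| < 1: demand is inelastic.

-0.605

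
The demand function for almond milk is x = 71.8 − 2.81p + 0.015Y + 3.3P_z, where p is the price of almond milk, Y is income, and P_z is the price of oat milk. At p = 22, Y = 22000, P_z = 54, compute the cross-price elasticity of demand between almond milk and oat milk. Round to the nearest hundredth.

0.34

First evaluate x: 71.8 − 2.81(22) + 0.015(22000) + 3.3(54) = 71.8 − 61.82 + 330 + 178.2 = 518.18.
∂x/∂P_z = +3.3, so E_xy = 3.3·(54/518.18) ≈ 0.34.
E_xy > 0: the goods are substitutes.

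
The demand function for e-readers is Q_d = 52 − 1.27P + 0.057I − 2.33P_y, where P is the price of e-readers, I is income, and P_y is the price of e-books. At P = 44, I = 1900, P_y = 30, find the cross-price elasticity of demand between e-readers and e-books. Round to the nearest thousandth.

-2.025

At the given point, Q_d = 52 − 1.27(44) + 0.057(1900) − 2.33(30) = 52 − 55.88 + 108.3 − 69.9 = 34.52.
∂Q_d/∂P_y = −2.33, so E_xy = -2.33·(30/34.52) ≈ -2.025.
E_xy < 0: the goods are complements.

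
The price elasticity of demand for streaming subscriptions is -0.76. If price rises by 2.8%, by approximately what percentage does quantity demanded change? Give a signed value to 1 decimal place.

-2.1

%ΔQ ≈ E × %ΔP = (-0.76) × (2.8%) ≈ -2.1%.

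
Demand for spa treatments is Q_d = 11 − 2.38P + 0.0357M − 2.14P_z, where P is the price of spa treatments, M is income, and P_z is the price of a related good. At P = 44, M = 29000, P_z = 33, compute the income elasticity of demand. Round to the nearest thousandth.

Q_d = 11 − 2.38(44) + 0.0357(29000) − 2.14(33) = 11 − 104.72 + 1035.3 − 70.62 = 870.96.
∂Q_d/∂M = +0.0357, so E_I = 0.0357·(29000/870.96) ≈ 1.189.
E_I > 1: normal good (luxury).

1.189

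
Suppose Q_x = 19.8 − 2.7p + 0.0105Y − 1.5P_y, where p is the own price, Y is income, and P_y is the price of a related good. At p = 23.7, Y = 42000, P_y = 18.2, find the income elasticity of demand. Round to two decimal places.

Evaluating quantity at (p, Y, P_y) gives Q_x = 19.8 − 2.7(23.7) + 0.0105(42000) − 1.5(18.2) = 19.8 − 63.99 + 441 − 27.3 = 369.51.
∂Q_x/∂Y = +0.0105, so E_I = 0.0105·(42000/369.51) ≈ 1.19.
E_I > 1: normal good (luxury).

1.19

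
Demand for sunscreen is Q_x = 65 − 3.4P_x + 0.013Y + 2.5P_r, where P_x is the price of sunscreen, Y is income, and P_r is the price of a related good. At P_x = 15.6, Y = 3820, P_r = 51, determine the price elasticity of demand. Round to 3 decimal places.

Q_x = 65 − 3.4(15.6) + 0.013(3820) + 2.5(51) = 65 − 53.04 + 49.66 + 127.5 = 189.12.
∂Q_x/∂P_x = −3.4, so E_p = (−3.4)·(15.6/189.12) ≈ -0.280.
|E_p| < 1: demand is inelastic.

-0.280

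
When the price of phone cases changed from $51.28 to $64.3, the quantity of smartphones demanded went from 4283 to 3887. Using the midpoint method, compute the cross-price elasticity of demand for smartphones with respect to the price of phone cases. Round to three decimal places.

-0.430

%ΔQ_x = (3887 − 4283)/[(4283+3887)/2] = -396/4085 ≈ -0.0969.
%ΔP_y = (64.3 − 51.28)/[(51.28+64.3)/2] ≈ 0.2253.
E_xy = -0.0969/0.2253 ≈ -0.430.
E_xy < 0, so smartphones and phone cases are complements.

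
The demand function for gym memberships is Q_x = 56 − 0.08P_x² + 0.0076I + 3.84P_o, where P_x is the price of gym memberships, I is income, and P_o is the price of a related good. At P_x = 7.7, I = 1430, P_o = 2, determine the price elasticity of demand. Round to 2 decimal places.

First evaluate Q_x: 56 − 0.08(7.7)² + 0.0076(1430) + 3.84(2) = 56 − 4.7432 + 10.868 + 7.68 = 69.8048.
∂Q_x/∂P_x = −2·0.08·P_x = -1.232, so E_p = -1.232·(7.7/69.8048) ≈ -0.14.
|E_p| < 1: demand is inelastic.

-0.14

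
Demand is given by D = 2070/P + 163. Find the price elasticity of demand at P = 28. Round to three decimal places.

-0.312

At P = 28, D = 236.9286.
dD/dP = −2070/P² = −2.6403.
Point elasticity E = (dD/dP)·(P/D) = -2.6403 × 28/236.9286 ≈ -0.312.
|E| < 1, so demand is inelastic at this price.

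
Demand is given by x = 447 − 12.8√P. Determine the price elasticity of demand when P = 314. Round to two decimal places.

-0.52

At P = 314, x = 220.1834.
dx/dP = −12.8/(2√P) = −12.8/(2·17.72).
Point elasticity E = (dx/dP)·(P/x) = -0.3612 × 314/220.1834 ≈ -0.52.
|E| < 1, so demand is inelastic at this price.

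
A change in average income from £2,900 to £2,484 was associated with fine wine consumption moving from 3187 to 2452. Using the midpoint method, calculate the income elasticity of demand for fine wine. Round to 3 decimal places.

1.687

%ΔQ = (2452 − 3187)/[(3187+2452)/2] = -735/2819.5 ≈ -0.2607.
%ΔI = (2,484 − 2,900)/[(2,900+2,484)/2] = -416/2692 ≈ -0.1545.
E_I = %ΔQ/%ΔI ≈ 1.687.
E_I > 1: normal good (luxury).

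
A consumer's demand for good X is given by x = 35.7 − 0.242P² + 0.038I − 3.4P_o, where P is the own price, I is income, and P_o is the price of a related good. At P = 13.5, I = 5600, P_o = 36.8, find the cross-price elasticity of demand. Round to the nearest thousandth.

-1.578

At the given point, x = 35.7 − 0.242(13.5)² + 0.038(5600) − 3.4(36.8) = 35.7 − 44.1045 + 212.8 − 125.12 = 79.2755.
∂x/∂P_o = −3.4, so E_xy = -3.4·(36.8/79.2755) ≈ -1.578.
E_xy < 0: the goods are complements.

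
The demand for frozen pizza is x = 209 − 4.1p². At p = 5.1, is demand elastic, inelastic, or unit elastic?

At p = 5.1, x = 102.359.
dx/dp = −2·4.1·p = −41.82.
Point elasticity E = (dx/dp)·(p/x) = -41.82 × 5.1/102.359 ≈ -2.084.
|E| ≈ 2.084 > 1, so demand is elastic.

elastic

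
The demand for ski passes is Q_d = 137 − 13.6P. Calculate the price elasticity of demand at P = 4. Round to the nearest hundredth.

-0.66

At P = 4, Q_d = 82.6.
dQ_d/dP = −13.6.
Point elasticity E = (dQ_d/dP)·(P/Q_d) = -13.6 × 4/82.6 ≈ -0.66.
|E| < 1, so demand is inelastic at this price.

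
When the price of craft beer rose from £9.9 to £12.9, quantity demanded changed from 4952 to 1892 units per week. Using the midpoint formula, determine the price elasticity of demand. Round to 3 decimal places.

-3.398

%ΔQ = (1892 − 4952)/[(4952 + 1892)/2] = -3060/3422 ≈ -0.8942.
%Δp = (12.9 − 9.9)/[(9.9 + 12.9)/2] = 3/11.4 ≈ 0.2632.
Arc elasticity E = %ΔQ/%Δp ≈ -0.8942/0.2632 ≈ -3.398.
|E| > 1: demand is elastic over this range.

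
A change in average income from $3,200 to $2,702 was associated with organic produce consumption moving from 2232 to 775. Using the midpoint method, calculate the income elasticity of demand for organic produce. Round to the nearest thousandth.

5.742

%ΔQ = (775 − 2232)/[(2232+775)/2] = -1457/1503.5 ≈ -0.9691.
%ΔM = (2,702 − 3,200)/[(3,200+2,702)/2] = -498/2951 ≈ -0.1688.
E_I = %ΔQ/%ΔM ≈ 5.742.
E_I > 1: normal good (luxury).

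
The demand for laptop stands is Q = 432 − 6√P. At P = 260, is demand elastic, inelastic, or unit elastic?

At P = 260, Q = 335.2529.
dQ/dP = −6/(2√P) = −6/(2·16.1245).
Point elasticity E = (dQ/dP)·(P/Q) = -0.1861 × 260/335.2529 ≈ -0.144.
|E| ≈ 0.144 < 1, so demand is inelastic.

inelastic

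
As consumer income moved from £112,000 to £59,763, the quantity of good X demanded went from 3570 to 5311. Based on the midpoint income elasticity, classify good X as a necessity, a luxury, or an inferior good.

inferior

%ΔQ = (5311 − 3570)/[(3570+5311)/2] = 1741/4440.5 ≈ 0.3921.
%ΔI = (59,763 − 112,000)/[(112,000+59,763)/2] = -52237/85881.5 ≈ -0.6082.
E_I = %ΔQ/%ΔI ≈ -0.645.
E_I < 0: inferior good.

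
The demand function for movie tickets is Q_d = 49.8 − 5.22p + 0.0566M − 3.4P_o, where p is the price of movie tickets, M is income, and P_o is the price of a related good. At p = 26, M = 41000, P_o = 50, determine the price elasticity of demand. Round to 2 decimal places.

First evaluate Q_d: 49.8 − 5.22(26) + 0.0566(41000) − 3.4(50) = 49.8 − 135.72 + 2320.6 − 170 = 2064.68.
∂Q_d/∂p = −5.22, so E_p = (−5.22)·(26/2064.68) ≈ -0.07.
|E_p| < 1: demand is inelastic.

-0.07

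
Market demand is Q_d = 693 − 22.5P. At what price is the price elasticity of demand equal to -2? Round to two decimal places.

20.53

Set −bP/(a − bP) = −2 ⇒ bP = 2(a − bP) ⇒ bP(1+2) = 2·a.
P = 2·693/(22.5·3) ≈ 20.53.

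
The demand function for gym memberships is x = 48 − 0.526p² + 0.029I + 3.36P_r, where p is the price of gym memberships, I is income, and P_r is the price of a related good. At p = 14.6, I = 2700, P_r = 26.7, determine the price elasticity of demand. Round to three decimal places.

-2.158

x = 48 − 0.526(14.6)² + 0.029(2700) + 3.36(26.7) = 48 − 112.1222 + 78.3 + 89.712 = 103.8898.
∂x/∂p = −2·0.526·p = -15.3592, so E_p = -15.3592·(14.6/103.8898) ≈ -2.158.
|E_p| > 1: demand is elastic.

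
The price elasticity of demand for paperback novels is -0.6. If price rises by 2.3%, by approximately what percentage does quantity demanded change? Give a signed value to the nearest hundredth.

%ΔQ ≈ E × %ΔP = (-0.6) × (2.3%) = -1.38%.

-1.38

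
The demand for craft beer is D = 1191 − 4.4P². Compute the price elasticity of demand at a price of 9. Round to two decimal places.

-0.85

At P = 9, D = 834.6.
dD/dP = −2·4.4·P = −79.2.
Point elasticity E = (dD/dP)·(P/D) = -79.2 × 9/834.6 ≈ -0.85.
|E| < 1, so demand is inelastic at this price.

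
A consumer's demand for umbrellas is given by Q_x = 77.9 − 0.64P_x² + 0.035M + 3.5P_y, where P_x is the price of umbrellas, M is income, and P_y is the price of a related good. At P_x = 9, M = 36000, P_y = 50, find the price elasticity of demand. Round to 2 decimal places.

At the given point, Q_x = 77.9 − 0.64(9)² + 0.035(36000) + 3.5(50) = 77.9 − 51.84 + 1260 + 175 = 1461.06.
∂Q_x/∂P_x = −2·0.64·P_x = -11.52, so E_p = -11.52·(9/1461.06) ≈ -0.07.
|E_p| < 1: demand is inelastic.

-0.07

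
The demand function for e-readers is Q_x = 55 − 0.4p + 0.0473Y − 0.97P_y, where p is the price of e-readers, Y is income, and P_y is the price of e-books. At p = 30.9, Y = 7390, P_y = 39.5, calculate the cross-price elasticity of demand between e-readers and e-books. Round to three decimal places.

-0.108

Substituting, Q_x = 55 − 0.4(30.9) + 0.0473(7390) − 0.97(39.5) = 55 − 12.36 + 349.547 − 38.315 = 353.872.
∂Q_x/∂P_y = −0.97, so E_xy = -0.97·(39.5/353.872) ≈ -0.108.
E_xy < 0: the goods are complements.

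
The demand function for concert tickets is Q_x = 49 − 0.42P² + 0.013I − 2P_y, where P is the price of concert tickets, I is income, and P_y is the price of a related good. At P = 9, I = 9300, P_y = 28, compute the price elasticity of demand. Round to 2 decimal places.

Substituting, Q_x = 49 − 0.42(9)² + 0.013(9300) − 2(28) = 49 − 34.02 + 120.9 − 56 = 79.88.
∂Q_x/∂P = −2·0.42·P = -7.56, so E_p = -7.56·(9/79.88) ≈ -0.85.
|E_p| < 1: demand is inelastic.

-0.85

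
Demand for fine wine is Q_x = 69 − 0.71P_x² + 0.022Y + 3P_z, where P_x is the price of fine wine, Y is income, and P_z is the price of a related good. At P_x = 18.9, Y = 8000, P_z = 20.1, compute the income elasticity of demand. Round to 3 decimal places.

3.406

First evaluate Q_x: 69 − 0.71(18.9)² + 0.022(8000) + 3(20.1) = 69 − 253.6191 + 176 + 60.3 = 51.6809.
∂Q_x/∂Y = +0.022, so E_I = 0.022·(8000/51.6809) ≈ 3.406.
E_I > 1: normal good (luxury).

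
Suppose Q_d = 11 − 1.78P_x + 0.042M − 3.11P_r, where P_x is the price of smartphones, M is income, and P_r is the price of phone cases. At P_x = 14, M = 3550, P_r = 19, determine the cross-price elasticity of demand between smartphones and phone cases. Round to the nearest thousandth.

Evaluating quantity at (P_x, M, P_r) gives Q_d = 11 − 1.78(14) + 0.042(3550) − 3.11(19) = 11 − 24.92 + 149.1 − 59.09 = 76.09.
∂Q_d/∂P_r = −3.11, so E_xy = -3.11·(19/76.09) ≈ -0.777.
E_xy < 0: the goods are complements.

-0.777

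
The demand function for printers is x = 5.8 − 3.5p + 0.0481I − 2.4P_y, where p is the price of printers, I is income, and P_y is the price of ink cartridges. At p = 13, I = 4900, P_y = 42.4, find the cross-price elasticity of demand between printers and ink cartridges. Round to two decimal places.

Substituting, x = 5.8 − 3.5(13) + 0.0481(4900) − 2.4(42.4) = 5.8 − 45.5 + 235.69 − 101.76 = 94.23.
∂x/∂P_y = −2.4, so E_xy = -2.4·(42.4/94.23) ≈ -1.08.
E_xy < 0: the goods are complements.

-1.08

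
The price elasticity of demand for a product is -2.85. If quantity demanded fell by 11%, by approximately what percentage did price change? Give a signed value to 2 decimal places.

%ΔQ ≈ E × %ΔP ⇒ %ΔP = %ΔQ / E = (-11%)/(-2.85) ≈ 3.86%.

3.86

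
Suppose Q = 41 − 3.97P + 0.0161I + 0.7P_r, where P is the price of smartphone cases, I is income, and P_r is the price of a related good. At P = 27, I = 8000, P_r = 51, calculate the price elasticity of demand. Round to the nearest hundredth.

Substituting, Q = 41 − 3.97(27) + 0.0161(8000) + 0.7(51) = 41 − 107.19 + 128.8 + 35.7 = 98.31.
∂Q/∂P = −3.97, so E_p = (−3.97)·(27/98.31) ≈ -1.09.
|E_p| > 1: demand is elastic.

-1.09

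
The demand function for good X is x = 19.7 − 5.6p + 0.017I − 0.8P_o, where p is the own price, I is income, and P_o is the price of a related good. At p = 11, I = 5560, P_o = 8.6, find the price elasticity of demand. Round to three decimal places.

At the given point, x = 19.7 − 5.6(11) + 0.017(5560) − 0.8(8.6) = 19.7 − 61.6 + 94.52 − 6.88 = 45.74.
∂x/∂p = −5.6, so E_p = (−5.6)·(11/45.74) ≈ -1.347.
|E_p| > 1: demand is elastic.

-1.347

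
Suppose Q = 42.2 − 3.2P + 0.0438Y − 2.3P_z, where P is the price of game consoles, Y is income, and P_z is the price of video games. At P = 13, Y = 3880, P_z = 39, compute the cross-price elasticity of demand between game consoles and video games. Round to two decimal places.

-1.11

Q = 42.2 − 3.2(13) + 0.0438(3880) − 2.3(39) = 42.2 − 41.6 + 169.944 − 89.7 = 80.844.
∂Q/∂P_z = −2.3, so E_xy = -2.3·(39/80.844) ≈ -1.11.
E_xy < 0: the goods are complements.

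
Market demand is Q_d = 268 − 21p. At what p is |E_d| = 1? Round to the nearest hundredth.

For linear demand Q_d = a − bp, E = −bp/(a − bp). |E| = 1 ⇒ bp = a − bp ⇒ p = a/(2b).
p = 268/(2·21) ≈ 6.38.

6.38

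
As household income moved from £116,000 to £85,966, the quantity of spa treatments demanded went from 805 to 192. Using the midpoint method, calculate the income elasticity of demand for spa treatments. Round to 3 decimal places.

4.135

%ΔQ = (192 − 805)/[(805+192)/2] = -613/498.5 ≈ -1.2297.
%ΔI = (85,966 − 116,000)/[(116,000+85,966)/2] = -30034/100983 ≈ -0.2974.
E_I = %ΔQ/%ΔI ≈ 4.135.
E_I > 1: normal good (luxury).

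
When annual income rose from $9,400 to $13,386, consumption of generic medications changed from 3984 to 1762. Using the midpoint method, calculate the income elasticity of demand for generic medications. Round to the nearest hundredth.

-2.21

%ΔQ = (1762 − 3984)/[(3984+1762)/2] = -2222/2873 ≈ -0.7734.
%ΔI = (13,386 − 9,400)/[(9,400+13,386)/2] = 3986/11393 ≈ 0.3499.
E_I = %ΔQ/%ΔI ≈ -2.21.
E_I < 0: inferior good.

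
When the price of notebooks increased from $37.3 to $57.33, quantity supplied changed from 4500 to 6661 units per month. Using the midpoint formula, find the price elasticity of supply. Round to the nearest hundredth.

0.91

%Δq = (6661 − 4500)/[(4500 + 6661)/2] = 2161/5580.5 ≈ 0.3872.
%Δp = (57.33 − 37.3)/[(37.3 + 57.33)/2] = 20.03/47.315 ≈ 0.4233.
Arc elasticity E = %Δq/%Δp ≈ 0.3872/0.4233 ≈ 0.91.
|E| < 1: supply is inelastic over this range.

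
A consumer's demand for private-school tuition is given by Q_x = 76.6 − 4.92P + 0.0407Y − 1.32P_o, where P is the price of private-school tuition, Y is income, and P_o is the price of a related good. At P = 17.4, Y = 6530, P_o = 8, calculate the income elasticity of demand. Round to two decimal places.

1.08

Substituting, Q_x = 76.6 − 4.92(17.4) + 0.0407(6530) − 1.32(8) = 76.6 − 85.608 + 265.771 − 10.56 = 246.203.
∂Q_x/∂Y = +0.0407, so E_I = 0.0407·(6530/246.203) ≈ 1.08.
E_I > 1: normal good (luxury).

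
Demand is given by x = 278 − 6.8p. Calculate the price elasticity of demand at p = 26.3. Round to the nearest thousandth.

At p = 26.3, x = 99.16.
dx/dp = −6.8.
Point elasticity E = (dx/dp)·(p/x) = -6.8 × 26.3/99.16 ≈ -1.804.
|E| > 1, so demand is elastic at this price.

-1.804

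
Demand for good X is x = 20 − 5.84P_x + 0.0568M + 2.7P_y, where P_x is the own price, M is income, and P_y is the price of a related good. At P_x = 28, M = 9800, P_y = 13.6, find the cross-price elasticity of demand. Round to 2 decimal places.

x = 20 − 5.84(28) + 0.0568(9800) + 2.7(13.6) = 20 − 163.52 + 556.64 + 36.72 = 449.84.
∂x/∂P_y = +2.7, so E_xy = 2.7·(13.6/449.84) ≈ 0.08.
E_xy > 0: the goods are substitutes.

0.08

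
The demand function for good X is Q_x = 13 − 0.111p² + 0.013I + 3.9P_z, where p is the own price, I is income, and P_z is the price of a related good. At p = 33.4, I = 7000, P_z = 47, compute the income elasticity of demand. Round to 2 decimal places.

First evaluate Q_x: 13 − 0.111(33.4)² + 0.013(7000) + 3.9(47) = 13 − 123.8272 + 91 + 183.3 = 163.4728.
∂Q_x/∂I = +0.013, so E_I = 0.013·(7000/163.4728) ≈ 0.56.
E_I ∈ (0,1): normal good (necessity).

0.56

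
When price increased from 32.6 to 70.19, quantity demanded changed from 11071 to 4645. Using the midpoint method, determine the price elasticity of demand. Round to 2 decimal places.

-1.12

%Δq = (4645 − 11071)/[(11071 + 4645)/2] = -6426/7858 ≈ -0.8178.
%Δp = (70.19 − 32.6)/[(32.6 + 70.19)/2] = 37.59/51.395 ≈ 0.7314.
Arc elasticity E = %Δq/%Δp ≈ -0.8178/0.7314 ≈ -1.12.
|E| > 1: demand is elastic over this range.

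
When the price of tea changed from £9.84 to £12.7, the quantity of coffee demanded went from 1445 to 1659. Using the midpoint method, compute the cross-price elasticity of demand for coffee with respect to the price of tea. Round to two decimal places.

0.54

%ΔQ_x = (1659 − 1445)/[(1445+1659)/2] = 214/1552 ≈ 0.1379.
%ΔP_y = (12.7 − 9.84)/[(9.84+12.7)/2] ≈ 0.2538.
E_xy = 0.1379/0.2538 ≈ 0.54.
E_xy > 0, so coffee and tea are substitutes.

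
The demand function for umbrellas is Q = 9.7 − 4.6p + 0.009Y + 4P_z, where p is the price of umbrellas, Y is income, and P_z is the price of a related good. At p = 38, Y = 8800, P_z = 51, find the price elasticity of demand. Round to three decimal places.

-1.480

Substituting, Q = 9.7 − 4.6(38) + 0.009(8800) + 4(51) = 9.7 − 174.8 + 79.2 + 204 = 118.1.
∂Q/∂p = −4.6, so E_p = (−4.6)·(38/118.1) ≈ -1.480.
|E_p| > 1: demand is elastic.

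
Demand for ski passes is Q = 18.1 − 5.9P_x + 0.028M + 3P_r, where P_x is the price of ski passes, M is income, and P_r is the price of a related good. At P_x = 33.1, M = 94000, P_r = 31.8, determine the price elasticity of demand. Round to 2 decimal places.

-0.08

Substituting, Q = 18.1 − 5.9(33.1) + 0.028(94000) + 3(31.8) = 18.1 − 195.29 + 2632 + 95.4 = 2550.21.
∂Q/∂P_x = −5.9, so E_p = (−5.9)·(33.1/2550.21) ≈ -0.08.
|E_p| < 1: demand is inelastic.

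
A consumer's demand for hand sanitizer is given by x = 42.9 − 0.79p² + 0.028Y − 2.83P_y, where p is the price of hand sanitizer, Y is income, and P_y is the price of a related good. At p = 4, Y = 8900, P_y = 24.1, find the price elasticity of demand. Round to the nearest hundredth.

At the given point, x = 42.9 − 0.79(4)² + 0.028(8900) − 2.83(24.1) = 42.9 − 12.64 + 249.2 − 68.203 = 211.257.
∂x/∂p = −2·0.79·p = -6.32, so E_p = -6.32·(4/211.257) ≈ -0.12.
|E_p| < 1: demand is inelastic.

-0.12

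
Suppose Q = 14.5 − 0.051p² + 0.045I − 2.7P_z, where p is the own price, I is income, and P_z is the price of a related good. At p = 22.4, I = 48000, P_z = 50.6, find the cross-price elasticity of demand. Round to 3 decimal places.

-0.068

At the given point, Q = 14.5 − 0.051(22.4)² + 0.045(48000) − 2.7(50.6) = 14.5 − 25.5898 + 2160 − 136.62 = 2012.2902.
∂Q/∂P_z = −2.7, so E_xy = -2.7·(50.6/2012.2902) ≈ -0.068.
E_xy < 0: the goods are complements.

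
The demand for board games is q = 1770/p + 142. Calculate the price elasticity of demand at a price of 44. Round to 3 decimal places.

At p = 44, q = 182.2273.
dq/dp = −1770/p² = −0.9143.
Point elasticity E = (dq/dp)·(p/q) = -0.9143 × 44/182.2273 ≈ -0.221.
|E| < 1, so demand is inelastic at this price.

-0.221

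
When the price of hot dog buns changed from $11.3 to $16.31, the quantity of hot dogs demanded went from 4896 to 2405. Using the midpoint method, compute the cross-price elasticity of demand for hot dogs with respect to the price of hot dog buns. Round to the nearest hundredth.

%ΔQ_x = (2405 − 4896)/[(4896+2405)/2] = -2491/3650.5 ≈ -0.6824.
%ΔP_y = (16.31 − 11.3)/[(11.3+16.31)/2] ≈ 0.3629.
E_xy = -0.6824/0.3629 ≈ -1.88.
E_xy < 0, so hot dogs and hot dog buns are complements.

-1.88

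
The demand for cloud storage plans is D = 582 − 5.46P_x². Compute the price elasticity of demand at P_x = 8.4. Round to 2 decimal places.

-3.92

At P_x = 8.4, D = 196.7424.
dD/dP_x = −2·5.46·P_x = −91.728.
Point elasticity E = (dD/dP_x)·(P_x/D) = -91.728 × 8.4/196.7424 ≈ -3.92.
|E| > 1, so demand is elastic at this price.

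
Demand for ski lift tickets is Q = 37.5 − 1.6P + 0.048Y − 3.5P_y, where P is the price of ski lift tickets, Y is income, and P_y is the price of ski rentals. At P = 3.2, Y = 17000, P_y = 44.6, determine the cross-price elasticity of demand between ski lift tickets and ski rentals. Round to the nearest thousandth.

First evaluate Q: 37.5 − 1.6(3.2) + 0.048(17000) − 3.5(44.6) = 37.5 − 5.12 + 816 − 156.1 = 692.28.
∂Q/∂P_y = −3.5, so E_xy = -3.5·(44.6/692.28) ≈ -0.225.
E_xy < 0: the goods are complements.

-0.225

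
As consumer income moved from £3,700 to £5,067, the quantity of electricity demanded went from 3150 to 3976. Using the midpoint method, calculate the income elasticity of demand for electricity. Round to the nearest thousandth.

%ΔQ = (3976 − 3150)/[(3150+3976)/2] = 826/3563 ≈ 0.2318.
%ΔI = (5,067 − 3,700)/[(3,700+5,067)/2] = 1367/4383.5 ≈ 0.3119.
E_I = %ΔQ/%ΔI ≈ 0.743.
E_I ∈ (0,1): normal good (necessity).

0.743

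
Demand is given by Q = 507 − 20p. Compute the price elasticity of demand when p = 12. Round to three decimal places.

-0.899

At p = 12, Q = 267.
dQ/dp = −20.
Point elasticity E = (dQ/dp)·(p/Q) = -20 × 12/267 ≈ -0.899.
|E| < 1, so demand is inelastic at this price.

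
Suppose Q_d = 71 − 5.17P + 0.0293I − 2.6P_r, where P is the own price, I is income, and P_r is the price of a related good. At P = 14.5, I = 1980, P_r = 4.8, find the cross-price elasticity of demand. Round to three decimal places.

-0.300

Substituting, Q_d = 71 − 5.17(14.5) + 0.0293(1980) − 2.6(4.8) = 71 − 74.965 + 58.014 − 12.48 = 41.569.
∂Q_d/∂P_r = −2.6, so E_xy = -2.6·(4.8/41.569) ≈ -0.300.
E_xy < 0: the goods are complements.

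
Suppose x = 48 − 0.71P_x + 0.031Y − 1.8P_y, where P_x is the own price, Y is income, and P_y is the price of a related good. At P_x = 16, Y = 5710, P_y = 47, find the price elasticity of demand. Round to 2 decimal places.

-0.09

First evaluate x: 48 − 0.71(16) + 0.031(5710) − 1.8(47) = 48 − 11.36 + 177.01 − 84.6 = 129.05.
∂x/∂P_x = −0.71, so E_p = (−0.71)·(16/129.05) ≈ -0.09.
|E_p| < 1: demand is inelastic.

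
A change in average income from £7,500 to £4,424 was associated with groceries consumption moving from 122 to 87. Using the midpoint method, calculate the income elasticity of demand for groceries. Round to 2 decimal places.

%ΔQ = (87 − 122)/[(122+87)/2] = -35/104.5 ≈ -0.3349.
%ΔY = (4,424 − 7,500)/[(7,500+4,424)/2] = -3076/5962 ≈ -0.5159.
E_I = %ΔQ/%ΔY ≈ 0.65.
E_I ∈ (0,1): normal good (necessity).

0.65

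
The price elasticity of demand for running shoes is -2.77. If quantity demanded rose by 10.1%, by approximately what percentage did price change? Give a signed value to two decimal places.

%ΔQ ≈ E × %ΔP ⇒ %ΔP = %ΔQ / E = (10.1%)/(-2.77) ≈ -3.65%.

-3.65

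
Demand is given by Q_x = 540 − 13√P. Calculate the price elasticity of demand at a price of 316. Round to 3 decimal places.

At P = 316, Q_x = 308.9069.
dQ_x/dP = −13/(2√P) = −13/(2·17.7764).
Point elasticity E = (dQ_x/dP)·(P/Q_x) = -0.3657 × 316/308.9069 ≈ -0.374.
|E| < 1, so demand is inelastic at this price.

-0.374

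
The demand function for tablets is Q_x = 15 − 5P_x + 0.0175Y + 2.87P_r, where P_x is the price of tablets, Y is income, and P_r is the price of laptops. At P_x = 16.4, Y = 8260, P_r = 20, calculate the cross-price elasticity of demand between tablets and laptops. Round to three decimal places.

Evaluating quantity at (P_x, Y, P_r) gives Q_x = 15 − 5(16.4) + 0.0175(8260) + 2.87(20) = 15 − 82 + 144.55 + 57.4 = 134.95.
∂Q_x/∂P_r = +2.87, so E_xy = 2.87·(20/134.95) ≈ 0.425.
E_xy > 0: the goods are substitutes.

0.425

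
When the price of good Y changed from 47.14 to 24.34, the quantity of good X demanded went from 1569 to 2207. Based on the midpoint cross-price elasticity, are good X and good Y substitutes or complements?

complements

%ΔQ_x = (2207 − 1569)/[(1569+2207)/2] = 638/1888 ≈ 0.3379.
%ΔP_y = (24.34 − 47.14)/[(47.14+24.34)/2] ≈ -0.6379.
E_xy = 0.3379/-0.6379 ≈ -0.530.
E_xy < 0, so the goods are complements.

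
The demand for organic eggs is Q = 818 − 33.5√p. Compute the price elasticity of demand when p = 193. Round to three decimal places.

-0.660

At p = 193, Q = 352.6031.
dQ/dp = −33.5/(2√p) = −33.5/(2·13.8924).
Point elasticity E = (dQ/dp)·(p/Q) = -1.2057 × 193/352.6031 ≈ -0.660.
|E| < 1, so demand is inelastic at this price.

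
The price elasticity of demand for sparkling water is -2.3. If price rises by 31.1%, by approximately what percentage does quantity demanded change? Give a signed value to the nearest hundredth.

-71.53

%ΔQ ≈ E × %ΔP = (-2.3) × (31.1%) = -71.53%.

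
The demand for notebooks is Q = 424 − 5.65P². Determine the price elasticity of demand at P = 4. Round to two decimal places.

-0.54

At P = 4, Q = 333.6.
dQ/dP = −2·5.65·P = −45.2.
Point elasticity E = (dQ/dP)·(P/Q) = -45.2 × 4/333.6 ≈ -0.54.
|E| < 1, so demand is inelastic at this price.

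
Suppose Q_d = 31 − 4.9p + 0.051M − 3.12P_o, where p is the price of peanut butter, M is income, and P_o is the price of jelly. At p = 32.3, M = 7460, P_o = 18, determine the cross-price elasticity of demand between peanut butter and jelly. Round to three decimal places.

-0.285

Substituting, Q_d = 31 − 4.9(32.3) + 0.051(7460) − 3.12(18) = 31 − 158.27 + 380.46 − 56.16 = 197.03.
∂Q_d/∂P_o = −3.12, so E_xy = -3.12·(18/197.03) ≈ -0.285.
E_xy < 0: the goods are complements.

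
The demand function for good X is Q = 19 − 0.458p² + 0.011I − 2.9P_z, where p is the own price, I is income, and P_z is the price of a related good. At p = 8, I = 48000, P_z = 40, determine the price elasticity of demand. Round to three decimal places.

-0.146

First evaluate Q: 19 − 0.458(8)² + 0.011(48000) − 2.9(40) = 19 − 29.312 + 528 − 116 = 401.688.
∂Q/∂p = −2·0.458·p = -7.328, so E_p = -7.328·(8/401.688) ≈ -0.146.
|E_p| < 1: demand is inelastic.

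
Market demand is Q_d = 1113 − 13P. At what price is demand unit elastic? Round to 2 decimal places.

42.81

For linear demand Q_d = a − bP, E = −bP/(a − bP). |E| = 1 ⇒ bP = a − bP ⇒ P = a/(2b).
P = 1113/(2·13) ≈ 42.81.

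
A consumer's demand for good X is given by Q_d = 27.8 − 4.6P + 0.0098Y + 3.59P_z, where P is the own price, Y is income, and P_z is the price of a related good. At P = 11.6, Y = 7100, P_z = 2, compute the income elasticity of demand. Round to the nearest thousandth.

1.359

Substituting, Q_d = 27.8 − 4.6(11.6) + 0.0098(7100) + 3.59(2) = 27.8 − 53.36 + 69.58 + 7.18 = 51.2.
∂Q_d/∂Y = +0.0098, so E_I = 0.0098·(7100/51.2) ≈ 1.359.
E_I > 1: normal good (luxury).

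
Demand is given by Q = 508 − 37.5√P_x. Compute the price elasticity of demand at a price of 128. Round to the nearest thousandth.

-2.533

At P_x = 128, Q = 83.7359.
dQ/dP_x = −37.5/(2√P_x) = −37.5/(2·11.3137).
Point elasticity E = (dQ/dP_x)·(P_x/Q) = -1.6573 × 128/83.7359 ≈ -2.533.
|E| > 1, so demand is elastic at this price.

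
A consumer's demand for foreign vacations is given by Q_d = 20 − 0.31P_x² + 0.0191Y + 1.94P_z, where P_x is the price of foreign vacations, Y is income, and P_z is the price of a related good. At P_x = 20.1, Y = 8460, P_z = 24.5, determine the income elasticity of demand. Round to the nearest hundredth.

At the given point, Q_d = 20 − 0.31(20.1)² + 0.0191(8460) + 1.94(24.5) = 20 − 125.2431 + 161.586 + 47.53 = 103.8729.
∂Q_d/∂Y = +0.0191, so E_I = 0.0191·(8460/103.8729) ≈ 1.56.
E_I > 1: normal good (luxury).

1.56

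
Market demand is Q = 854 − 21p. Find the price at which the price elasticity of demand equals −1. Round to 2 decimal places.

20.33

For linear demand Q = a − bp, E = −bp/(a − bp). |E| = 1 ⇒ bp = a − bp ⇒ p = a/(2b).
p = 854/(2·21) ≈ 20.33.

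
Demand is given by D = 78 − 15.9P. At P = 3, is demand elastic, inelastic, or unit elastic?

elastic

At P = 3, D = 30.3.
dD/dP = −15.9.
Point elasticity E = (dD/dP)·(P/D) = -15.9 × 3/30.3 ≈ -1.574.
|E| ≈ 1.574 > 1, so demand is elastic.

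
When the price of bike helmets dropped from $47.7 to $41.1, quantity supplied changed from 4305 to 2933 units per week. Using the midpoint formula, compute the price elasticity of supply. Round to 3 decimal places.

%ΔQ = (2933 − 4305)/[(4305 + 2933)/2] = -1372/3619 ≈ -0.3791.
%ΔP = (41.1 − 47.7)/[(47.7 + 41.1)/2] = -6.6/44.4 ≈ -0.1486.
Arc elasticity E = %ΔQ/%ΔP ≈ -0.3791/-0.1486 ≈ 2.550.
|E| > 1: supply is elastic over this range.

2.550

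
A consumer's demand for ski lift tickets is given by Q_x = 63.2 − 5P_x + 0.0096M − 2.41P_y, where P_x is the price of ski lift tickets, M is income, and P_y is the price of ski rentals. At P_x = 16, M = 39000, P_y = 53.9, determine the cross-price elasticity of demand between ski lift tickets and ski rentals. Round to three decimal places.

-0.570

Substituting, Q_x = 63.2 − 5(16) + 0.0096(39000) − 2.41(53.9) = 63.2 − 80 + 374.4 − 129.899 = 227.701.
∂Q_x/∂P_y = −2.41, so E_xy = -2.41·(53.9/227.701) ≈ -0.570.
E_xy < 0: the goods are complements.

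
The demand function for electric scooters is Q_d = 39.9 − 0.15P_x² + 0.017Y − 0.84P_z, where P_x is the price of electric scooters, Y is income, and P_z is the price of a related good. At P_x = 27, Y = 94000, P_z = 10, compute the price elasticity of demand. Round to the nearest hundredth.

-0.14

At the given point, Q_d = 39.9 − 0.15(27)² + 0.017(94000) − 0.84(10) = 39.9 − 109.35 + 1598 − 8.4 = 1520.15.
∂Q_d/∂P_x = −2·0.15·P_x = -8.1, so E_p = -8.1·(27/1520.15) ≈ -0.14.
|E_p| < 1: demand is inelastic.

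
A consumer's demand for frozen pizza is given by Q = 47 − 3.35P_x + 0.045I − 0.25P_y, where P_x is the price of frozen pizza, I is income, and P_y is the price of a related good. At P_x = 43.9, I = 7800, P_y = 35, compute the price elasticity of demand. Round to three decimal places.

At the given point, Q = 47 − 3.35(43.9) + 0.045(7800) − 0.25(35) = 47 − 147.065 + 351 − 8.75 = 242.185.
∂Q/∂P_x = −3.35, so E_p = (−3.35)·(43.9/242.185) ≈ -0.607.
|E_p| < 1: demand is inelastic.

-0.607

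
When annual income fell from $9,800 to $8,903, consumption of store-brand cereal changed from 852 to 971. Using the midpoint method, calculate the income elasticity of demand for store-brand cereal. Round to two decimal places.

-1.36

%ΔQ = (971 − 852)/[(852+971)/2] = 119/911.5 ≈ 0.1306.
%ΔM = (8,903 − 9,800)/[(9,800+8,903)/2] = -897/9351.5 ≈ -0.0959.
E_I = %ΔQ/%ΔM ≈ -1.36.
E_I < 0: inferior good.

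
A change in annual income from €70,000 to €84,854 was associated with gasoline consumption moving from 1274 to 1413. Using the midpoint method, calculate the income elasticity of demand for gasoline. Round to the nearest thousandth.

0.539

%ΔQ = (1413 − 1274)/[(1274+1413)/2] = 139/1343.5 ≈ 0.1035.
%ΔI = (84,854 − 70,000)/[(70,000+84,854)/2] = 14854/77427 ≈ 0.1918.
E_I = %ΔQ/%ΔI ≈ 0.539.
E_I ∈ (0,1): normal good (necessity).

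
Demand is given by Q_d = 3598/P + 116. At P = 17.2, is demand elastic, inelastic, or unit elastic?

At P = 17.2, Q_d = 325.186.
dQ_d/dP = −3598/P² = −12.162.
Point elasticity E = (dQ_d/dP)·(P/Q_d) = -12.162 × 17.2/325.186 ≈ -0.643.
|E| ≈ 0.643 < 1, so demand is inelastic.

inelastic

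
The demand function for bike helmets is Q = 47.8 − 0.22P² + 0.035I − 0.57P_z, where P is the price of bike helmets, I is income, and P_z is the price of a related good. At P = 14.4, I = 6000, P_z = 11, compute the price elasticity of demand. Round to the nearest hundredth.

-0.44

At the given point, Q = 47.8 − 0.22(14.4)² + 0.035(6000) − 0.57(11) = 47.8 − 45.6192 + 210 − 6.27 = 205.9108.
∂Q/∂P = −2·0.22·P = -6.336, so E_p = -6.336·(14.4/205.9108) ≈ -0.44.
|E_p| < 1: demand is inelastic.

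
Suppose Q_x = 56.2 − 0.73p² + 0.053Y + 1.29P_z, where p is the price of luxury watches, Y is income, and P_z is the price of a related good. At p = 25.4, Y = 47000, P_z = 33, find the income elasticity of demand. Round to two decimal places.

Q_x = 56.2 − 0.73(25.4)² + 0.053(47000) + 1.29(33) = 56.2 − 470.9668 + 2491 + 42.57 = 2118.8032.
∂Q_x/∂Y = +0.053, so E_I = 0.053·(47000/2118.8032) ≈ 1.18.
E_I > 1: normal good (luxury).

1.18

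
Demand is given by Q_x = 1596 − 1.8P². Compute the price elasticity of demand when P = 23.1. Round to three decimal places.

-3.023

At P = 23.1, Q_x = 635.502.
dQ_x/dP = −2·1.8·P = −83.16.
Point elasticity E = (dQ_x/dP)·(P/Q_x) = -83.16 × 23.1/635.502 ≈ -3.023.
|E| > 1, so demand is elastic at this price.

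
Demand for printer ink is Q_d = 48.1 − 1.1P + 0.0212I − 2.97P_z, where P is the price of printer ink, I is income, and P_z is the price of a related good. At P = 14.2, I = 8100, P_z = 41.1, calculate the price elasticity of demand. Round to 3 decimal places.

-0.190

First evaluate Q_d: 48.1 − 1.1(14.2) + 0.0212(8100) − 2.97(41.1) = 48.1 − 15.62 + 171.72 − 122.067 = 82.133.
∂Q_d/∂P = −1.1, so E_p = (−1.1)·(14.2/82.133) ≈ -0.190.
|E_p| < 1: demand is inelastic.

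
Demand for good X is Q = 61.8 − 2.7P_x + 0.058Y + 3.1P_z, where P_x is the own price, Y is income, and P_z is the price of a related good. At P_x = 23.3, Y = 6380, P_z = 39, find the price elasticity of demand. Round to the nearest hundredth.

-0.13

Substituting, Q = 61.8 − 2.7(23.3) + 0.058(6380) + 3.1(39) = 61.8 − 62.91 + 370.04 + 120.9 = 489.83.
∂Q/∂P_x = −2.7, so E_p = (−2.7)·(23.3/489.83) ≈ -0.13.
|E_p| < 1: demand is inelastic.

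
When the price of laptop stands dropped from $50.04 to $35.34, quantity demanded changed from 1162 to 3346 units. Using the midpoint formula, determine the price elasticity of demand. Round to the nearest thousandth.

-2.814

%ΔQ = (3346 − 1162)/[(1162 + 3346)/2] = 2184/2254 ≈ 0.9689.
%Δp = (35.34 − 50.04)/[(50.04 + 35.34)/2] = -14.7/42.69 ≈ -0.3443.
Arc elasticity E = %ΔQ/%Δp ≈ 0.9689/-0.3443 ≈ -2.814.
|E| > 1: demand is elastic over this range.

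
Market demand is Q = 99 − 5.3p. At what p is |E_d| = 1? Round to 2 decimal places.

9.34

For linear demand Q = a − bp, E = −bp/(a − bp). |E| = 1 ⇒ bp = a − bp ⇒ p = a/(2b).
p = 99/(2·5.3) ≈ 9.34.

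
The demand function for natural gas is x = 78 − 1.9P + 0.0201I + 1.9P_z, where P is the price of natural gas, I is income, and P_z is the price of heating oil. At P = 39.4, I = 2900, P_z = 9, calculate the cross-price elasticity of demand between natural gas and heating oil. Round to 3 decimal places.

First evaluate x: 78 − 1.9(39.4) + 0.0201(2900) + 1.9(9) = 78 − 74.86 + 58.29 + 17.1 = 78.53.
∂x/∂P_z = +1.9, so E_xy = 1.9·(9/78.53) ≈ 0.218.
E_xy > 0: the goods are substitutes.

0.218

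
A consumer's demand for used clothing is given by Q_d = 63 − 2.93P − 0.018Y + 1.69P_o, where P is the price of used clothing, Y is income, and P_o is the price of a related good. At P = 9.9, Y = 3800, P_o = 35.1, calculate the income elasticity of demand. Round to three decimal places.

-2.746

At the given point, Q_d = 63 − 2.93(9.9) − 0.018(3800) + 1.69(35.1) = 63 − 29.007 − 68.4 + 59.319 = 24.912.
∂Q_d/∂Y = −0.018, so E_I = -0.018·(3800/24.912) ≈ -2.746.
E_I < 0: inferior good.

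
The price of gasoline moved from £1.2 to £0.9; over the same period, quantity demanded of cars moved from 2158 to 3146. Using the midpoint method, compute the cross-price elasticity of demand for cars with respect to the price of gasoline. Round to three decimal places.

%ΔQ_x = (3146 − 2158)/[(2158+3146)/2] = 988/2652 ≈ 0.3725.
%ΔP_y = (0.9 − 1.2)/[(1.2+0.9)/2] ≈ -0.2857.
E_xy = 0.3725/-0.2857 ≈ -1.304.
E_xy < 0, so cars and gasoline are complements.

-1.304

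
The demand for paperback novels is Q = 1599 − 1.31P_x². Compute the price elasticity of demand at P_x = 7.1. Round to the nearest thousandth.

At P_x = 7.1, Q = 1532.9629.
dQ/dP_x = −2·1.31·P_x = −18.602.
Point elasticity E = (dQ/dP_x)·(P_x/Q) = -18.602 × 7.1/1532.9629 ≈ -0.086.
|E| < 1, so demand is inelastic at this price.

-0.086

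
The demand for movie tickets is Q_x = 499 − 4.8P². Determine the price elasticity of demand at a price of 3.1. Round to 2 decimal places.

-0.20

At P = 3.1, Q_x = 452.872.
dQ_x/dP = −2·4.8·P = −29.76.
Point elasticity E = (dQ_x/dP)·(P/Q_x) = -29.76 × 3.1/452.872 ≈ -0.20.
|E| < 1, so demand is inelastic at this price.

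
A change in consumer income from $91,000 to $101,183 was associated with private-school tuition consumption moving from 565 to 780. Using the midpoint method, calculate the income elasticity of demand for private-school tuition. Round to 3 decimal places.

3.017

%ΔQ = (780 − 565)/[(565+780)/2] = 215/672.5 ≈ 0.3197.
%ΔI = (101,183 − 91,000)/[(91,000+101,183)/2] = 10183/96091.5 ≈ 0.1060.
E_I = %ΔQ/%ΔI ≈ 3.017.
E_I > 1: normal good (luxury).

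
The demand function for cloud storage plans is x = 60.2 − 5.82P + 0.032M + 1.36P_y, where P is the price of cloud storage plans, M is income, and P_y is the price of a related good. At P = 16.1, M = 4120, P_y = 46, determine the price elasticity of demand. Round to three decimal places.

First evaluate x: 60.2 − 5.82(16.1) + 0.032(4120) + 1.36(46) = 60.2 − 93.702 + 131.84 + 62.56 = 160.898.
∂x/∂P = −5.82, so E_p = (−5.82)·(16.1/160.898) ≈ -0.582.
|E_p| < 1: demand is inelastic.

-0.582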